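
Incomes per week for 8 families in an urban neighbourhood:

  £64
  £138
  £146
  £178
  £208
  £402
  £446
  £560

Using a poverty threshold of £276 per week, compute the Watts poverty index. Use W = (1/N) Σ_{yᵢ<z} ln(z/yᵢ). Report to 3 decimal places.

0.439

Below the line: £64, £138, £146, £178, £208 (q = 5 of N = 8).
Log shortfalls: ln(276/64) = 1.4615; ln(276/138) = 0.6931; ln(276/146) = 0.6368; ln(276/178) = 0.4386; ln(276/208) = 0.2829.
W = 3.512939 / 8 = 0.439.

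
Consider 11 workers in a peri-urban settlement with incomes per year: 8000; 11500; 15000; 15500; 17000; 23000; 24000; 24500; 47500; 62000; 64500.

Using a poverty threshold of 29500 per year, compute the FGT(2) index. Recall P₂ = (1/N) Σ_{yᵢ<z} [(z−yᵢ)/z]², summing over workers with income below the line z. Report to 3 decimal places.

Below the line: 8000, 11500, 15000, 15500, 17000, 23000, 24000, 24500 (q = 8 of N = 11).
Normalized shortfalls: (29500−8000)/29500 = 0.7288; (29500−11500)/29500 = 0.6102; (29500−15000)/29500 = 0.4915; (29500−15500)/29500 = 0.4746; (29500−17000)/29500 = 0.4237; (29500−23000)/29500 = 0.2203; (29500−24000)/29500 = 0.1864; (29500−24500)/29500 = 0.1695.
Squared: 0.5312; 0.3723; 0.2416; 0.2252; 0.1795; 0.0485; 0.0348; 0.0287.
Sum = 1.661879; P₂ = 1.661879 / 11 = 0.151.

0.151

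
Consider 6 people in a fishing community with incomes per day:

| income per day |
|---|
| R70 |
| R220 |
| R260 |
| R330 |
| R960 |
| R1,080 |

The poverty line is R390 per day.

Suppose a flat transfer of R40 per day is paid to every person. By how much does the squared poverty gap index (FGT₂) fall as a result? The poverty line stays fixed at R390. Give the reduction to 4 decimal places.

Before: below the line — R70, R220, R260, R330; squared poverty gap index (FGT₂) = 0.166338.
After the R40 transfer: below the line — R110, R260, R300, R370; squared poverty gap index (FGT₂) = 0.113741.
Reduction = 0.166338 − 0.113741 = 0.0526.

0.0526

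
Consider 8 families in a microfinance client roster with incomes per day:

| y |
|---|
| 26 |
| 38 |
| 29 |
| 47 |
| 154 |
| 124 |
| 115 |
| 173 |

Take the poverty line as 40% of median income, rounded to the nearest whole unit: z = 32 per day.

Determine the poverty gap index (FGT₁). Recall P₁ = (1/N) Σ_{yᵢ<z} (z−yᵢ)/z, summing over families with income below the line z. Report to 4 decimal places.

Below the line: 26, 29 (q = 2 of N = 8).
Gap ratios (z−y)/z: (32−26)/32 = 0.1875; (32−29)/32 = 0.0938.
Sum of shortfalls = 0.281250; P₁ averages over all N: 0.281250 / 8 = 0.0352.

0.0352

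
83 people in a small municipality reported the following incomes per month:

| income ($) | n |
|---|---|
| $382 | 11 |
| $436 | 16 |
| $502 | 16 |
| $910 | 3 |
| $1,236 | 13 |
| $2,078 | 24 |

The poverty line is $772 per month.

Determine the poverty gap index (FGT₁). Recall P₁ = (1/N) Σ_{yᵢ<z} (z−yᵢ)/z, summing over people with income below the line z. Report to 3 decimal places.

Incomes under z: 11×$382, 16×$436, 16×$502 (q = 43 of N = 83).
Relative gaps: (772−382)/772 = 0.5052 (×11); (772−436)/772 = 0.4352 (×16); (772−502)/772 = 0.3497 (×16).
Sum of shortfalls = 18.116580; P₁ averages over all N: 18.116580 / 83 = 0.218.

0.218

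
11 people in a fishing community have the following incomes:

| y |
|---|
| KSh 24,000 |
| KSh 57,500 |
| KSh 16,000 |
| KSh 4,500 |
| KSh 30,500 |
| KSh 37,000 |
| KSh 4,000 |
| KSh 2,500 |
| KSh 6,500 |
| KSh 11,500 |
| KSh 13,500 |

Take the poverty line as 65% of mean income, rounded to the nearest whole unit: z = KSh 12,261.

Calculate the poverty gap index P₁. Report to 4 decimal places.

0.2395

Incomes under z: KSh 2,500, KSh 4,000, KSh 4,500, KSh 6,500, KSh 11,500 (q = 5 of N = 11).
Gap ratios (z−y)/z: (12261−2500)/12261 = 0.7961; (12261−4000)/12261 = 0.6738; (12261−4500)/12261 = 0.6330; (12261−6500)/12261 = 0.4699; (12261−11500)/12261 = 0.0621.
Σ = 2.634777. Dividing by the full population N = 11 gives P₁ = 0.2395.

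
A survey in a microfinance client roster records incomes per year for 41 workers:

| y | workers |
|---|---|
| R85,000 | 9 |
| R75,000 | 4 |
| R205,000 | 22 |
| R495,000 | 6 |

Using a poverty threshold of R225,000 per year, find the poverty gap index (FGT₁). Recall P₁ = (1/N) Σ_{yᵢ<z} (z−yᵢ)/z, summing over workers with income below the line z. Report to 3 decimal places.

0.249

Below z: 4×R75,000, 9×R85,000, 22×R205,000 (q = 35 of N = 41).
Normalized shortfalls: (225000−75000)/225000 = 0.6667 (×4); (225000−85000)/225000 = 0.6222 (×9); (225000−205000)/225000 = 0.0889 (×22).
Sum of shortfalls = 10.222222; P₁ averages over all N: 10.222222 / 41 = 0.249.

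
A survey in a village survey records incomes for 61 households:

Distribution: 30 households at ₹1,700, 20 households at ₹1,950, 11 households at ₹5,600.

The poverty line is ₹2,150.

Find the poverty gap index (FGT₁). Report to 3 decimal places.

0.133

Below z: 30×₹1,700, 20×₹1,950 (q = 50 of N = 61).
Normalized shortfalls: (2150−1700)/2150 = 0.2093 (×30); (2150−1950)/2150 = 0.0930 (×20).
Σ = 8.139535. Dividing by the full population N = 61 gives P₁ = 0.133.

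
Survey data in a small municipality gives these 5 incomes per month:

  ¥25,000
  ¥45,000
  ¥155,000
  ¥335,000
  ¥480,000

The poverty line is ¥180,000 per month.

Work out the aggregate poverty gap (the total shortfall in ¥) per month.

¥315,000

Incomes under z: ¥25,000, ¥45,000, ¥155,000 (q = 3 of N = 5).
Individual gaps: 180000−25000 = 155000; 180000−45000 = 135000; 180000−155000 = 25000.
Aggregate gap = ¥315,000.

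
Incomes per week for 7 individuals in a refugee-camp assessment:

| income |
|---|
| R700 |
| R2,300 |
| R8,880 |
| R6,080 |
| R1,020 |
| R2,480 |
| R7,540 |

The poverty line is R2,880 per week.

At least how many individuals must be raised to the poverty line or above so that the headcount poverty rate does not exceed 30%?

2

4 of the 7 individuals are poor, so H = 4/7 = 0.571.
A headcount ratio of at most 30% allows at most ⌊0.30 × 7⌋ = 2 poor individuals.
So at least 4 − 2 = 2 must be lifted.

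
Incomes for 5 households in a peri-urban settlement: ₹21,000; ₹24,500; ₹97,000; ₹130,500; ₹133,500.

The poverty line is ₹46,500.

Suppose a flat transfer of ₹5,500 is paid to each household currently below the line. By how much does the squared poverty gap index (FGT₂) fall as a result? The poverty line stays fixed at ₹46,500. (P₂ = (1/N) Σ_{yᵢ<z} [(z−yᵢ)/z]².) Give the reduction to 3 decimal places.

Before: below the line — ₹21,000, ₹24,500; squared poverty gap index (FGT₂) = 0.10491.
After the ₹5,500 transfer: below the line — ₹26,500, ₹30,000; squared poverty gap index (FGT₂) = 0.06218.
Reduction = 0.10491 − 0.06218 = 0.043.

0.043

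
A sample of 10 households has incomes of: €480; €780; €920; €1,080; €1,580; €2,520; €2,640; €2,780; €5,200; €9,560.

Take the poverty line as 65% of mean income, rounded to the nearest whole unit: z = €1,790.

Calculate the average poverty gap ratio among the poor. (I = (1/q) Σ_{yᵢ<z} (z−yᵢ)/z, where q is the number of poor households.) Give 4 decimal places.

Incomes under z: €480, €780, €920, €1,080, €1,580 (q = 5 of N = 10).
Shortfall ratios (z−y)/z: 0.7318, 0.5642, 0.4860, 0.3966, 0.1173; sum = 2.296089.
The income-gap ratio divides by q (the poor only): 2.296089 / 5 = 0.4592.

0.4592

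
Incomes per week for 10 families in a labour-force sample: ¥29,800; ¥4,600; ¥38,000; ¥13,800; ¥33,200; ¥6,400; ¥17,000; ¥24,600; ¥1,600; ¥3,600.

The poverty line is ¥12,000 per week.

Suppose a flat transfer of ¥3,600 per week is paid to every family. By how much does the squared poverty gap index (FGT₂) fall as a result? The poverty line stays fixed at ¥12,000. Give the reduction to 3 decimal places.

Before: below the line — ¥1,600, ¥3,600, ¥4,600, ¥6,400; squared poverty gap index (FGT₂) = 0.18392.
After the ¥3,600 transfer: below the line — ¥5,200, ¥7,200, ¥8,200, ¥10,000; squared poverty gap index (FGT₂) = 0.06092.
Reduction = 0.18392 − 0.06092 = 0.123.

0.123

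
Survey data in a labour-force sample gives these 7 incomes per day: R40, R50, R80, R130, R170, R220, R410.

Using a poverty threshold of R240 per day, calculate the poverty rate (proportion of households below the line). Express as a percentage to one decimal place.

6 of the 7 households have income below R240.
H = 6/7 = 85.7%.

85.7%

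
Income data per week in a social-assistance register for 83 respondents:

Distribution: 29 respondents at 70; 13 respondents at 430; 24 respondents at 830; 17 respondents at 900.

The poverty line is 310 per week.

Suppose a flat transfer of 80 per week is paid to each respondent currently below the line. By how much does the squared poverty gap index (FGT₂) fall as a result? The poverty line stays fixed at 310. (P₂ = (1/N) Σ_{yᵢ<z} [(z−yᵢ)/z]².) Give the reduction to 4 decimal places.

0.1163

Before: below the line — 29×70; squared poverty gap index (FGT₂) = 0.209420.
After the 80 transfer: below the line — 29×150; squared poverty gap index (FGT₂) = 0.093076.
Reduction = 0.209420 − 0.093076 = 0.1163.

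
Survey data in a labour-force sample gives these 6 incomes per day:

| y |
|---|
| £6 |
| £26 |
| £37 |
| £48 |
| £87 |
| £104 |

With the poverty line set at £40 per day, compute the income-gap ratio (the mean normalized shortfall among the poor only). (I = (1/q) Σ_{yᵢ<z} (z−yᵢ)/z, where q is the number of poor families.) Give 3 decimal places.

Poor units: £6, £26, £37 (q = 3 of N = 6).
Shortfall ratios (z−y)/z: 0.8500, 0.3500, 0.0750; sum = 1.275000.
I averages over the q = 3 poor units only: 1.275000 / 3 = 0.425.

0.425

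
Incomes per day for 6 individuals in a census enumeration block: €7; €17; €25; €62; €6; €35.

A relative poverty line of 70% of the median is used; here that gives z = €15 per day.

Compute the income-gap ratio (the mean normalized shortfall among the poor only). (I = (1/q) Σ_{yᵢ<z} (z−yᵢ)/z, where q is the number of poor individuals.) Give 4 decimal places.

Incomes under z: €6, €7 (q = 2 of N = 6).
Relative gaps: 0.6000, 0.5333; sum = 1.133333.
The income-gap ratio divides by q (the poor only): 1.133333 / 2 = 0.5667.

0.5667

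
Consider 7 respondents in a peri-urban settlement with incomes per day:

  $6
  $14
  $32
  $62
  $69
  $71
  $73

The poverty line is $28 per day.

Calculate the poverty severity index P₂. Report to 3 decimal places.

Below z: $6, $14 (q = 2 of N = 7).
Gap ratios (z−y)/z: (28−6)/28 = 0.7857; (28−14)/28 = 0.5000.
Squared: 0.6173; 0.2500.
Sum = 0.867347; P₂ = 0.867347 / 7 = 0.124.

0.124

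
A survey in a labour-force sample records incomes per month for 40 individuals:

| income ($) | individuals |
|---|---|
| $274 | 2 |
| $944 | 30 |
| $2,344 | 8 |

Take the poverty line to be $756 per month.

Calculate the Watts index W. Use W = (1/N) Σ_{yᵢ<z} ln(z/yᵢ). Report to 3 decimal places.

Poor units: 2×$274 (q = 2 of N = 40).
Log shortfalls: ln(756/274) = 1.0149 (×2).
W = 2.029827 / 40 = 0.051.

0.051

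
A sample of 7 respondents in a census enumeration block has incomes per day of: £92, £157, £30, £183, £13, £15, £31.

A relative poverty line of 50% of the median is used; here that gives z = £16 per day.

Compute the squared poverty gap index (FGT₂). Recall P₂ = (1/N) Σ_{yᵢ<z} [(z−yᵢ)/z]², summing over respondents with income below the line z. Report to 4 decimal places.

Poor units: £13, £15 (q = 2 of N = 7).
Gap ratios (z−y)/z: (16−13)/16 = 0.1875; (16−15)/16 = 0.0625.
Squared: 0.0352; 0.0039.
Sum = 0.039062; P₂ = 0.039062 / 7 = 0.0056.

0.0056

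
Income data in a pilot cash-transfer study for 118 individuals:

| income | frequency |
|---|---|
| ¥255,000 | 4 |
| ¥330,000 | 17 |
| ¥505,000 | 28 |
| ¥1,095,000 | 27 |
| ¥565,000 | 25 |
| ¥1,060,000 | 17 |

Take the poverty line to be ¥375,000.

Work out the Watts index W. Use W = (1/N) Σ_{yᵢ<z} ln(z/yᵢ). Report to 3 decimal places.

0.031

Poor units: 4×¥255,000, 17×¥330,000 (q = 21 of N = 118).
ln(z/y) terms: ln(375000/255000) = 0.3857 (×4); ln(375000/330000) = 0.1278 (×17).
W = 3.715817 / 118 = 0.031.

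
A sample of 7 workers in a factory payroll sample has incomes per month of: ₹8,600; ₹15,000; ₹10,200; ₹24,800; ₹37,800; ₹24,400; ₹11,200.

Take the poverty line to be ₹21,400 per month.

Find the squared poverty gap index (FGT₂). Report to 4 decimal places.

0.1355

Below z: ₹8,600, ₹10,200, ₹11,200, ₹15,000 (q = 4 of N = 7).
Relative gaps: (21400−8600)/21400 = 0.5981; (21400−10200)/21400 = 0.5234; (21400−11200)/21400 = 0.4766; (21400−15000)/21400 = 0.2991.
Squared: 0.3578; 0.2739; 0.2272; 0.0894.
Sum = 0.948292; P₂ = 0.948292 / 7 = 0.1355.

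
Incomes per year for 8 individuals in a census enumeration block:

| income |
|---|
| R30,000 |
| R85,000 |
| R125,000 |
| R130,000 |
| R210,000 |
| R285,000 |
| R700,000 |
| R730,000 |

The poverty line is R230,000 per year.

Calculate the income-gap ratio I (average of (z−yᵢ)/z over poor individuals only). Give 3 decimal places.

Below z: R30,000, R85,000, R125,000, R130,000, R210,000 (q = 5 of N = 8).
Shortfall ratios (z−y)/z: 0.8696, 0.6304, 0.4565, 0.4348, 0.0870; sum = 2.478261.
I averages over the q = 5 poor units only: 2.478261 / 5 = 0.496.

0.496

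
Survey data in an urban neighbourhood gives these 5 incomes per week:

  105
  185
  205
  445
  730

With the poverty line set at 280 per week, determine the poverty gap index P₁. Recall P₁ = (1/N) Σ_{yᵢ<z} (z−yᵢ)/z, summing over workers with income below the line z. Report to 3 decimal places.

Poor units: 105, 185, 205 (q = 3 of N = 5).
Shortfall ratios: (280−105)/280 = 0.6250; (280−185)/280 = 0.3393; (280−205)/280 = 0.2679.
Σ = 1.232143. Dividing by the full population N = 5 gives P₁ = 0.246.

0.246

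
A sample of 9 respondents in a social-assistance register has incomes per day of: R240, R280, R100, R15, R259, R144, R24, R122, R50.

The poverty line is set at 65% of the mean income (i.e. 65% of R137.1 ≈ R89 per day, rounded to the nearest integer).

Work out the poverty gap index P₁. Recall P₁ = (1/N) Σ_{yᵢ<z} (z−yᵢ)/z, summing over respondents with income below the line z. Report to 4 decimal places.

0.2222

Below z: R15, R24, R50 (q = 3 of N = 9).
Relative gaps: (89−15)/89 = 0.8315; (89−24)/89 = 0.7303; (89−50)/89 = 0.4382.
Sum of shortfalls = 2.000000; P₁ averages over all N: 2.000000 / 9 = 0.2222.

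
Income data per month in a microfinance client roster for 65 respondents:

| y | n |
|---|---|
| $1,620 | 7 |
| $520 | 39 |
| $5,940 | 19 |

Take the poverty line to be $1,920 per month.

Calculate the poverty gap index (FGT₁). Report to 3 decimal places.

Incomes under z: 39×$520, 7×$1,620 (q = 46 of N = 65).
Relative gaps: (1920−520)/1920 = 0.7292 (×39); (1920−1620)/1920 = 0.1562 (×7).
Σ = 29.531250. Dividing by the full population N = 65 gives P₁ = 0.454.

0.454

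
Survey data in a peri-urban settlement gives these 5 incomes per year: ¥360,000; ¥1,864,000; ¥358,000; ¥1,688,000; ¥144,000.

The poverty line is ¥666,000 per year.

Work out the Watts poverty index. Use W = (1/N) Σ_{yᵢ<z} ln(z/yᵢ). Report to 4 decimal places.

Incomes under z: ¥144,000, ¥358,000, ¥360,000 (q = 3 of N = 5).
Log shortfalls: ln(666000/144000) = 1.5315; ln(666000/358000) = 0.6208; ln(666000/360000) = 0.6152.
W = 2.767419 / 5 = 0.5535.

0.5535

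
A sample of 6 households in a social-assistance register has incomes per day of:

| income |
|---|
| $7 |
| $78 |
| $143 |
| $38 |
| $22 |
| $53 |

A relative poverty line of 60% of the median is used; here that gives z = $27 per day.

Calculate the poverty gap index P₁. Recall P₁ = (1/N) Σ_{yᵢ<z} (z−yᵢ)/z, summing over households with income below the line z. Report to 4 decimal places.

Below z: $7, $22 (q = 2 of N = 6).
Shortfall ratios: (27−7)/27 = 0.7407; (27−22)/27 = 0.1852.
Sum of shortfalls = 0.925926; P₁ averages over all N: 0.925926 / 6 = 0.1543.

0.1543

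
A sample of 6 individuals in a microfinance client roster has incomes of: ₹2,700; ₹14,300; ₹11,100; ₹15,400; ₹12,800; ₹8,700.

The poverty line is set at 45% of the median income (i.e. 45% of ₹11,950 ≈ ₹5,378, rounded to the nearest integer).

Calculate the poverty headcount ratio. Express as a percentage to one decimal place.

1 of the 6 individuals have income below ₹5,378.
H = 1/6 = 16.7%.

16.7%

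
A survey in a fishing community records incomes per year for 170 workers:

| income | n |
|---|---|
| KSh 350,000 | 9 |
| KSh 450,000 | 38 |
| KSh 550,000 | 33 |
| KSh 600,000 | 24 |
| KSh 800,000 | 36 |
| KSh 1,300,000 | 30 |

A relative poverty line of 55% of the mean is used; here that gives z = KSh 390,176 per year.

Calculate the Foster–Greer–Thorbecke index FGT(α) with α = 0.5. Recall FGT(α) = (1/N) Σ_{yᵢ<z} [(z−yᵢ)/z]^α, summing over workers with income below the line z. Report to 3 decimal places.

Below the line: 9×KSh 350,000 (q = 9 of N = 170).
Normalized shortfalls: (390176−350000)/390176 = 0.1030 (×9).
Raised to α = 0.5: 0.32089 (×9).
Sum = 2.887989; FGT(0.5) = 2.887989 / 170 = 0.017.

0.017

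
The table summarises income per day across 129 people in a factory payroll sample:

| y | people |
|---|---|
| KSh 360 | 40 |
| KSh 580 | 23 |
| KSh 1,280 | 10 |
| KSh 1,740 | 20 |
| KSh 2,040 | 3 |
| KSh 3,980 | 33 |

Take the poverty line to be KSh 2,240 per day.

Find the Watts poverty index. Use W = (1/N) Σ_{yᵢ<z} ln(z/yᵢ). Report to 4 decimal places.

0.8925

Incomes under z: 40×KSh 360, 23×KSh 580, 10×KSh 1,280, 20×KSh 1,740, 3×KSh 2,040 (q = 96 of N = 129).
ln(z/y) terms: ln(2240/360) = 1.8281 (×40); ln(2240/580) = 1.3512 (×23); ln(2240/1280) = 0.5596 (×10); ln(2240/1740) = 0.2526 (×20); ln(2240/2040) = 0.0935 (×3).
W = 115.131306 / 129 = 0.8925.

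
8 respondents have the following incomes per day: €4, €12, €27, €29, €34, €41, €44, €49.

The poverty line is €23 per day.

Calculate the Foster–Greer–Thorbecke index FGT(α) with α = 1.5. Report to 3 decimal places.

Below the line: €4, €12 (q = 2 of N = 8).
Relative gaps: (23−4)/23 = 0.8261; (23−12)/23 = 0.4783.
Raised to α = 1.5: 0.75082; 0.33075.
Sum = 1.081573; FGT(1.5) = 1.081573 / 8 = 0.135.

0.135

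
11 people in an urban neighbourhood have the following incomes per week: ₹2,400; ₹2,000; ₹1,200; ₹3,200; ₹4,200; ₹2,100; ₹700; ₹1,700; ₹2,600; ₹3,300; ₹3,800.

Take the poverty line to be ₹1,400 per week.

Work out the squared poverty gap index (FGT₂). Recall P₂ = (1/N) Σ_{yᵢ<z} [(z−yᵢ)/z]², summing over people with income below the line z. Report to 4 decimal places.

Poor units: ₹700, ₹1,200 (q = 2 of N = 11).
Shortfall ratios: (1400−700)/1400 = 0.5000; (1400−1200)/1400 = 0.1429.
Squared: 0.2500; 0.0204.
Sum = 0.270408; P₂ = 0.270408 / 11 = 0.0246.

0.0246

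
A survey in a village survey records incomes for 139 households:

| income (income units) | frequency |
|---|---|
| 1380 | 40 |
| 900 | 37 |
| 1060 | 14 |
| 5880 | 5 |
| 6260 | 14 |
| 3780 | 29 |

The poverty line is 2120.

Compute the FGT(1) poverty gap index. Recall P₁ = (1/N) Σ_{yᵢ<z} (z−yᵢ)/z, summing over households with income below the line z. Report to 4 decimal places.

Poor units: 37×900, 14×1060, 40×1380 (q = 91 of N = 139).
Gap ratios (z−y)/z: (2120−900)/2120 = 0.5755 (×37); (2120−1060)/2120 = 0.5000 (×14); (2120−1380)/2120 = 0.3491 (×40).
Sum of shortfalls = 42.254717; P₁ averages over all N: 42.254717 / 139 = 0.3040.

0.3040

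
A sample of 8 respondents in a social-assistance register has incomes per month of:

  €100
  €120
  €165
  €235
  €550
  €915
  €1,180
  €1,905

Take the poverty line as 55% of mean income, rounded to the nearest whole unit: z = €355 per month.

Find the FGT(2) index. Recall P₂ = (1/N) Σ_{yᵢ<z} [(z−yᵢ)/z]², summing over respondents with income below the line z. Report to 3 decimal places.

Below z: €100, €120, €165, €235 (q = 4 of N = 8).
Relative gaps: (355−100)/355 = 0.7183; (355−120)/355 = 0.6620; (355−165)/355 = 0.5352; (355−235)/355 = 0.3380.
Squared: 0.5160; 0.4382; 0.2865; 0.1143.
Sum = 1.354890; P₂ = 1.354890 / 8 = 0.169.

0.169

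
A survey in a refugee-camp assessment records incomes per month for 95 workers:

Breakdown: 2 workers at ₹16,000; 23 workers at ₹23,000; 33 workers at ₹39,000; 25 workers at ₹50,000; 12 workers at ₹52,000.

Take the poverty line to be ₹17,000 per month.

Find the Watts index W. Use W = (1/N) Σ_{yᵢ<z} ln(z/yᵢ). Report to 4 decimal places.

0.0013

Below the line: 2×₹16,000 (q = 2 of N = 95).
Log shortfalls: ln(17000/16000) = 0.0606 (×2).
W = 0.121249 / 95 = 0.0013.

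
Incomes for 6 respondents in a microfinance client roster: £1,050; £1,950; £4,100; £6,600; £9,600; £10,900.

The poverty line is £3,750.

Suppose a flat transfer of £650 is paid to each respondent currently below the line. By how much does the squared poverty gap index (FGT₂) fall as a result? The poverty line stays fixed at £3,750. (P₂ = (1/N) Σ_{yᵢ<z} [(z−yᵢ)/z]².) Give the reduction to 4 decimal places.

Before: below the line — £1,050, £1,950; squared poverty gap index (FGT₂) = 0.124800.
After the £650 transfer: below the line — £1,700, £2,600; squared poverty gap index (FGT₂) = 0.065481.
Reduction = 0.124800 − 0.065481 = 0.0593.

0.0593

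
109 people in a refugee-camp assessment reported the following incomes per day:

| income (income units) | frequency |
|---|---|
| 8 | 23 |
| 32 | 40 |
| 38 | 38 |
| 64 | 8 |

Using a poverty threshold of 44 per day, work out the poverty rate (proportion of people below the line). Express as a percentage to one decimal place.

92.7%

101 of the 109 people have income below 44.
H = 101/109 = 92.7%.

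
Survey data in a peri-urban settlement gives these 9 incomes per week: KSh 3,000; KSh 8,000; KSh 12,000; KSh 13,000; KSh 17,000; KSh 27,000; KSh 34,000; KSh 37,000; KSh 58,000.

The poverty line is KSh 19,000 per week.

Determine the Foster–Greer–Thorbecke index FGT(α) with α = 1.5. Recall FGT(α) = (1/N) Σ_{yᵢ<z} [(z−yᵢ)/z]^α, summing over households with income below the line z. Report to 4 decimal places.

Poor units: KSh 3,000, KSh 8,000, KSh 12,000, KSh 13,000, KSh 17,000 (q = 5 of N = 9).
Normalized shortfalls: (19000−3000)/19000 = 0.8421; (19000−8000)/19000 = 0.5789; (19000−12000)/19000 = 0.3684; (19000−13000)/19000 = 0.3158; (19000−17000)/19000 = 0.1053.
Raised to α = 1.5: 0.77277; 0.44051; 0.22362; 0.17746; 0.03415.
Sum = 1.648515; FGT(1.5) = 1.648515 / 9 = 0.1832.

0.1832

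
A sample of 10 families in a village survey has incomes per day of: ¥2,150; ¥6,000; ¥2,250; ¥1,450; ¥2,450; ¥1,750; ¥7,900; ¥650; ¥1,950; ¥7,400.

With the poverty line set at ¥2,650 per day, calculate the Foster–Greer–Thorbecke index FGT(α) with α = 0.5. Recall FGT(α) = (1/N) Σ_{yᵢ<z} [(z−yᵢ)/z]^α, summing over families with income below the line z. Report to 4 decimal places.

Below the line: ¥650, ¥1,450, ¥1,750, ¥1,950, ¥2,150, ¥2,250, ¥2,450 (q = 7 of N = 10).
Relative gaps: (2650−650)/2650 = 0.7547; (2650−1450)/2650 = 0.4528; (2650−1750)/2650 = 0.3396; (2650−1950)/2650 = 0.2642; (2650−2150)/2650 = 0.1887; (2650−2250)/2650 = 0.1509; (2650−2450)/2650 = 0.0755.
Raised to α = 0.5: 0.86874; 0.67293; 0.58277; 0.51396; 0.43437; 0.38851; 0.27472.
Sum = 3.736006; FGT(0.5) = 3.736006 / 10 = 0.3736.

0.3736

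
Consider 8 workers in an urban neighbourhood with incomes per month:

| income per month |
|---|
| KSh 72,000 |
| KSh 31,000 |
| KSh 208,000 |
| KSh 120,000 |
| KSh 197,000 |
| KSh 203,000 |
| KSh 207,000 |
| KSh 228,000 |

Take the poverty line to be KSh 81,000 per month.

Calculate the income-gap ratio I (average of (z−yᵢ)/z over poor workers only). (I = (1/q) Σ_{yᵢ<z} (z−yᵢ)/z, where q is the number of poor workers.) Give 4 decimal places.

Incomes under z: KSh 31,000, KSh 72,000 (q = 2 of N = 8).
Shortfall ratios (z−y)/z: 0.6173, 0.1111; sum = 0.728395.
I averages over the q = 2 poor units only: 0.728395 / 2 = 0.3642.

0.3642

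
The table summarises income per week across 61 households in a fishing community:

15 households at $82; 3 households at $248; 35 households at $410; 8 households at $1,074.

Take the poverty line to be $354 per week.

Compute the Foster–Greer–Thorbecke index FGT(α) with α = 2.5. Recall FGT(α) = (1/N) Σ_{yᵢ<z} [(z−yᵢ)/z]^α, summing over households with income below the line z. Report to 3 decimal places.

0.130

Below the line: 15×$82, 3×$248 (q = 18 of N = 61).
Gap ratios (z−y)/z: (354−82)/354 = 0.7684 (×15); (354−248)/354 = 0.2994 (×3).
Raised to α = 2.5: 0.51750 (×15); 0.04906 (×3).
Sum = 7.909757; FGT(2.5) = 7.909757 / 61 = 0.130.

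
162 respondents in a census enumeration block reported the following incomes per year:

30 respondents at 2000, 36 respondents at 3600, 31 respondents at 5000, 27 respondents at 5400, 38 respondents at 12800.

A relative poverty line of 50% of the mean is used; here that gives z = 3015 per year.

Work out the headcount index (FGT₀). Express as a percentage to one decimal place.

18.5%

30 of the 162 respondents have income below 3015.
H = 30/162 = 18.5%.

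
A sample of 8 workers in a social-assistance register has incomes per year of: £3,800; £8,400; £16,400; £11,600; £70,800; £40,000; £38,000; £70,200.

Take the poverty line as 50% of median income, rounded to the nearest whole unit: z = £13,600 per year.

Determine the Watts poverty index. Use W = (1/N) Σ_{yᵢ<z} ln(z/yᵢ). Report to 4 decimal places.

0.2395

Incomes under z: £3,800, £8,400, £11,600 (q = 3 of N = 8).
ln(z/y) terms: ln(13600/3800) = 1.2751; ln(13600/8400) = 0.4818; ln(13600/11600) = 0.1591.
W = 1.915972 / 8 = 0.2395.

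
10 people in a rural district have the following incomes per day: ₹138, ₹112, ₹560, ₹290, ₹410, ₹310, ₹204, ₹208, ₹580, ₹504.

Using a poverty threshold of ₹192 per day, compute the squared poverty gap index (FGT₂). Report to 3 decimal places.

Below the line: ₹112, ₹138 (q = 2 of N = 10).
Relative gaps: (192−112)/192 = 0.4167; (192−138)/192 = 0.2812.
Squared: 0.1736; 0.0791.
Sum = 0.252713; P₂ = 0.252713 / 10 = 0.025.

0.025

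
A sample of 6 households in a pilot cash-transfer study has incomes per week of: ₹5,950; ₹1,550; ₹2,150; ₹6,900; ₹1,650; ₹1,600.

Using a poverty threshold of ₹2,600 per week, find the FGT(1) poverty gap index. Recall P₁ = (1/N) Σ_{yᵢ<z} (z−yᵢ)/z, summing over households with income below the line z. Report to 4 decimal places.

0.2212

Below z: ₹1,550, ₹1,600, ₹1,650, ₹2,150 (q = 4 of N = 6).
Shortfall ratios: (2600−1550)/2600 = 0.4038; (2600−1600)/2600 = 0.3846; (2600−1650)/2600 = 0.3654; (2600−2150)/2600 = 0.1731.
Sum of shortfalls = 1.326923; P₁ averages over all N: 1.326923 / 6 = 0.2212.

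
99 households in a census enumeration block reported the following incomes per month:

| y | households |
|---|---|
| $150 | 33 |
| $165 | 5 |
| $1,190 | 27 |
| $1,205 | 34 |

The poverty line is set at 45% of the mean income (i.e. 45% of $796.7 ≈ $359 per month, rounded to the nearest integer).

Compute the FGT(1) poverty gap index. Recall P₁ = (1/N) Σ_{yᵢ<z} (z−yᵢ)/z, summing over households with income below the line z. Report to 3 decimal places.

Below z: 33×$150, 5×$165 (q = 38 of N = 99).
Relative gaps: (359−150)/359 = 0.5822 (×33); (359−165)/359 = 0.5404 (×5).
Sum of shortfalls = 21.913649; P₁ averages over all N: 21.913649 / 99 = 0.221.

0.221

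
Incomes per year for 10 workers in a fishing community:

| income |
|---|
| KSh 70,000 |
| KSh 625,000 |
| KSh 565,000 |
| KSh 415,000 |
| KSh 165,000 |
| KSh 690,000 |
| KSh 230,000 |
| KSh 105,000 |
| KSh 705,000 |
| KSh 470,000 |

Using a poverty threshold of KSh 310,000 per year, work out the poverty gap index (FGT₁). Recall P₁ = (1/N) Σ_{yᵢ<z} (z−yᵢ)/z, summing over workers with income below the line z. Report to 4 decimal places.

Below the line: KSh 70,000, KSh 105,000, KSh 165,000, KSh 230,000 (q = 4 of N = 10).
Normalized shortfalls: (310000−70000)/310000 = 0.7742; (310000−105000)/310000 = 0.6613; (310000−165000)/310000 = 0.4677; (310000−230000)/310000 = 0.2581.
Sum of shortfalls = 2.161290; P₁ averages over all N: 2.161290 / 10 = 0.2161.

0.2161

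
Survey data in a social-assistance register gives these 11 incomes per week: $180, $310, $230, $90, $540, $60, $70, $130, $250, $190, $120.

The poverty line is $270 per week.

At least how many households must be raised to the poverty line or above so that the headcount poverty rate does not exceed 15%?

8

Currently q = 9 of N = 11 are below the line (H = 0.818).
A headcount ratio of at most 15% allows at most ⌊0.15 × 11⌋ = 1 poor households.
So at least 9 − 1 = 8 must be lifted.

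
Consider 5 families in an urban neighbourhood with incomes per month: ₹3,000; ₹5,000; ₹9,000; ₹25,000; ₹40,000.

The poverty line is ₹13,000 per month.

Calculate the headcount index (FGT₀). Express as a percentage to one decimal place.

60.0%

3 of the 5 families have income below ₹13,000.
H = 3/5 = 60.0%.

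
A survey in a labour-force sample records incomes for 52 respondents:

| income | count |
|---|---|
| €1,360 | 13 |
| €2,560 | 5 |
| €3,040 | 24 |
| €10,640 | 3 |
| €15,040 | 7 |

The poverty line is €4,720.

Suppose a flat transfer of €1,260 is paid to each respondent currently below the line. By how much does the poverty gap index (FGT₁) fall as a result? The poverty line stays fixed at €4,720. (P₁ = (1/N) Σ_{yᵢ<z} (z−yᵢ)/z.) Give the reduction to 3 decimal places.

Before: below the line — 13×€1,360, 5×€2,560, 24×€3,040; poverty gap index (FGT₁) = 0.38625.
After the €1,260 transfer: below the line — 13×€2,620, 5×€3,820, 24×€4,300; poverty gap index (FGT₁) = 0.17063.
Reduction = 0.38625 − 0.17063 = 0.216.

0.216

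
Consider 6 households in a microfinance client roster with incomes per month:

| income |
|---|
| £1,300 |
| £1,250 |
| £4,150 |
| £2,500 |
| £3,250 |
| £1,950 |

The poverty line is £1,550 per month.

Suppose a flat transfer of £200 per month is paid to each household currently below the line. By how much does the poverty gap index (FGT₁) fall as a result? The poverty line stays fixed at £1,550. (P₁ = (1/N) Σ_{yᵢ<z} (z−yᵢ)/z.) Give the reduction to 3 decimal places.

0.043

Before: below the line — £1,250, £1,300; poverty gap index (FGT₁) = 0.05914.
After the £200 transfer: below the line — £1,450, £1,500; poverty gap index (FGT₁) = 0.01613.
Reduction = 0.05914 − 0.01613 = 0.043.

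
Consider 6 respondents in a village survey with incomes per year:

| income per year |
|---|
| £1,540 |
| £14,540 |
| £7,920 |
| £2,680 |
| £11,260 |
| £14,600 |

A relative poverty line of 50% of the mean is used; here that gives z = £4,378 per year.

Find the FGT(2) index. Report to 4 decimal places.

Poor units: £1,540, £2,680 (q = 2 of N = 6).
Normalized shortfalls: (4378−1540)/4378 = 0.6482; (4378−2680)/4378 = 0.3878.
Squared: 0.4202; 0.1504.
Sum = 0.570643; P₂ = 0.570643 / 6 = 0.0951.

0.0951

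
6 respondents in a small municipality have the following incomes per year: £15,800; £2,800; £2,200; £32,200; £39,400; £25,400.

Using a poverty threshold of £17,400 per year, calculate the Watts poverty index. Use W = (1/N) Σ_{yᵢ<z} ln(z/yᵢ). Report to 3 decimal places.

0.665

Incomes under z: £2,200, £2,800, £15,800 (q = 3 of N = 6).
Log shortfalls: ln(17400/2200) = 2.0680; ln(17400/2800) = 1.8269; ln(17400/15800) = 0.0965.
W = 3.991324 / 6 = 0.665.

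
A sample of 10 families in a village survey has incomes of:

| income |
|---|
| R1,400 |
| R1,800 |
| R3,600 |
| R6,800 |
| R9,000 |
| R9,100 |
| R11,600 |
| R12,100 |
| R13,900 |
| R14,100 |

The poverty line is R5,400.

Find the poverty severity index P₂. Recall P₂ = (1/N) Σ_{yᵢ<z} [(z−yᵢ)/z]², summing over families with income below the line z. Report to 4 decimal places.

0.1104

Below the line: R1,400, R1,800, R3,600 (q = 3 of N = 10).
Shortfall ratios: (5400−1400)/5400 = 0.7407; (5400−1800)/5400 = 0.6667; (5400−3600)/5400 = 0.3333.
Squared: 0.5487; 0.4444; 0.1111.
Sum = 1.104252; P₂ = 1.104252 / 10 = 0.1104.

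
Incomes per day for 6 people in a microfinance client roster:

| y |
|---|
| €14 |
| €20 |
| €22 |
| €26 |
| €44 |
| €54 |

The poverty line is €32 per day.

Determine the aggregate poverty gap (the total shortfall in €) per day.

€46

Incomes under z: €14, €20, €22, €26 (q = 4 of N = 6).
Individual gaps: 32−14 = 18; 32−20 = 12; 32−22 = 10; 32−26 = 6.
Aggregate gap = €46.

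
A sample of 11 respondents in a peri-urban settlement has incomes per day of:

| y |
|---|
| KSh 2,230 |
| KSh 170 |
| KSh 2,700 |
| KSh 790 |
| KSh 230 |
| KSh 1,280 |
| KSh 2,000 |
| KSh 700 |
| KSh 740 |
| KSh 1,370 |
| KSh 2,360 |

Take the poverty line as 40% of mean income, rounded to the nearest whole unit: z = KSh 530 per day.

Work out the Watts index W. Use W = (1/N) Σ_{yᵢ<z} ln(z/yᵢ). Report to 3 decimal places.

0.179

Incomes under z: KSh 170, KSh 230 (q = 2 of N = 11).
Log shortfalls: ln(530/170) = 1.1371; ln(530/230) = 0.8348.
W = 1.971876 / 11 = 0.179.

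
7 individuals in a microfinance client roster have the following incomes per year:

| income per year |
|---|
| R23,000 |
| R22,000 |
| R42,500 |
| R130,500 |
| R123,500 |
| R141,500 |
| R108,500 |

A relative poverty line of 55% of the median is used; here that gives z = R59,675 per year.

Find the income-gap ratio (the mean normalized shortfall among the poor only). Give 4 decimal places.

Below the line: R22,000, R23,000, R42,500 (q = 3 of N = 7).
Relative gaps: 0.6313, 0.6146, 0.2878; sum = 1.533724.
The income-gap ratio divides by q (the poor only): 1.533724 / 3 = 0.5112.

0.5112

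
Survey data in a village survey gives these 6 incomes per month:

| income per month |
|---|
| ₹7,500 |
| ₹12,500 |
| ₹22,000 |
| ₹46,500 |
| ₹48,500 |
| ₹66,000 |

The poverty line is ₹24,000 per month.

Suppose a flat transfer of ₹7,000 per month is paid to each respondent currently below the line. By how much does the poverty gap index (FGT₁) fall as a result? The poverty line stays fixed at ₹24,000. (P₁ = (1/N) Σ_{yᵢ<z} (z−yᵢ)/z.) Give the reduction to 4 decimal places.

Before: below the line — ₹7,500, ₹12,500, ₹22,000; poverty gap index (FGT₁) = 0.208333.
After the ₹7,000 transfer: below the line — ₹14,500, ₹19,500; poverty gap index (FGT₁) = 0.097222.
Reduction = 0.208333 − 0.097222 = 0.1111.

0.1111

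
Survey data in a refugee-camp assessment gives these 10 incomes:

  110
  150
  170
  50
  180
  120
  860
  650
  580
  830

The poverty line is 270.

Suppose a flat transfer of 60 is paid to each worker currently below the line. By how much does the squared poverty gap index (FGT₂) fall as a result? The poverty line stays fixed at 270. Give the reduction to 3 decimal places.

Before: below the line — 50, 110, 120, 150, 170, 180; squared poverty gap index (FGT₂) = 0.17695.
After the 60 transfer: below the line — 110, 170, 180, 210, 230, 240; squared poverty gap index (FGT₂) = 0.06831.
Reduction = 0.17695 − 0.06831 = 0.109.

0.109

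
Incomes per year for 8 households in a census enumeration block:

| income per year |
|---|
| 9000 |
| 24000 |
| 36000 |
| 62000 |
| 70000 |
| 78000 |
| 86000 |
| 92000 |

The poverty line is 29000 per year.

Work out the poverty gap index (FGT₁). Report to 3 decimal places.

0.108

Poor units: 9000, 24000 (q = 2 of N = 8).
Relative gaps: (29000−9000)/29000 = 0.6897; (29000−24000)/29000 = 0.1724.
Sum of shortfalls = 0.862069; P₁ averages over all N: 0.862069 / 8 = 0.108.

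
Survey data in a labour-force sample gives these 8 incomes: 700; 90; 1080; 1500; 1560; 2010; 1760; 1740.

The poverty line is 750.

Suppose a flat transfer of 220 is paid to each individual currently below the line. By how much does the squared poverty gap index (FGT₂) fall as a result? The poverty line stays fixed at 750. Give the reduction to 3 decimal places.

0.054

Before: below the line — 90, 700; squared poverty gap index (FGT₂) = 0.09736.
After the 220 transfer: below the line — 310; squared poverty gap index (FGT₂) = 0.04302.
Reduction = 0.09736 − 0.04302 = 0.054.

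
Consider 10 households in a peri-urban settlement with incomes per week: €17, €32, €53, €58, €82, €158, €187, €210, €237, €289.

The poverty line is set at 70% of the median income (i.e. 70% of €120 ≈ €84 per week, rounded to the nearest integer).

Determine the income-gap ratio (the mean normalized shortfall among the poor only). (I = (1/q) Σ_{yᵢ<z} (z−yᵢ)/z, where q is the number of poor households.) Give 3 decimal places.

Below z: €17, €32, €53, €58, €82 (q = 5 of N = 10).
Shortfall ratios (z−y)/z: 0.7976, 0.6190, 0.3690, 0.3095, 0.0238; sum = 2.119048.
The income-gap ratio divides by q (the poor only): 2.119048 / 5 = 0.424.

0.424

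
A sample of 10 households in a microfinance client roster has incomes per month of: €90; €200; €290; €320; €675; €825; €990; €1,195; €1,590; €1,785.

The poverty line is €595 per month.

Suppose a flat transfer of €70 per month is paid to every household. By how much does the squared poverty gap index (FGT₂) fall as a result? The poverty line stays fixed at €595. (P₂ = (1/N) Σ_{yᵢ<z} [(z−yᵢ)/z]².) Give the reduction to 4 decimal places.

Before: below the line — €90, €200, €290, €320; squared poverty gap index (FGT₂) = 0.163745.
After the €70 transfer: below the line — €160, €270, €360, €390; squared poverty gap index (FGT₂) = 0.110755.
Reduction = 0.163745 − 0.110755 = 0.0530.

0.0530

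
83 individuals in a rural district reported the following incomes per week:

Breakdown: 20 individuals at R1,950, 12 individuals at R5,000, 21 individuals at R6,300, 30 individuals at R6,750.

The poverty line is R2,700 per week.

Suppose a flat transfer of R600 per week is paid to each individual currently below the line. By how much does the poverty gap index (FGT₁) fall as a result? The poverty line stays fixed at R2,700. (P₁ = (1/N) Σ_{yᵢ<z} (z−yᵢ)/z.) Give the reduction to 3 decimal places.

Before: below the line — 20×R1,950; poverty gap index (FGT₁) = 0.06693.
After the R600 transfer: below the line — 20×R2,550; poverty gap index (FGT₁) = 0.01339.
Reduction = 0.06693 − 0.01339 = 0.054.

0.054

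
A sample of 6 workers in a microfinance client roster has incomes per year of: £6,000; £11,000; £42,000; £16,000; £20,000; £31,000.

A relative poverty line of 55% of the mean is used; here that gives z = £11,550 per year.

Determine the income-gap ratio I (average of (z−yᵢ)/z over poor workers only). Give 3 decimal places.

0.264

Below the line: £6,000, £11,000 (q = 2 of N = 6).
Shortfall ratios (z−y)/z: 0.4805, 0.0476; sum = 0.528139.
The income-gap ratio divides by q (the poor only): 0.528139 / 2 = 0.264.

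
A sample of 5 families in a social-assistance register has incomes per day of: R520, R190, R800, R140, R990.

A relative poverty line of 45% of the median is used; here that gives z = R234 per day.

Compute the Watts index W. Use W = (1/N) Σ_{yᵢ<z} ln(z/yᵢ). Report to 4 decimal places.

Poor units: R140, R190 (q = 2 of N = 5).
Log shortfalls: ln(234/140) = 0.5137; ln(234/190) = 0.2083.
W = 0.721976 / 5 = 0.1444.

0.1444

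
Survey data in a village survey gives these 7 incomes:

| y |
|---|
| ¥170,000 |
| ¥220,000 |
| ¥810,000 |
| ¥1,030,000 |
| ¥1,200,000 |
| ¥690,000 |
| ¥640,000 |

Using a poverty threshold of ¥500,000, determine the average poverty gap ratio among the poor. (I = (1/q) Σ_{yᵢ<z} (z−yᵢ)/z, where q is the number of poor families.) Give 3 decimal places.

Below z: ¥170,000, ¥220,000 (q = 2 of N = 7).
Shortfall ratios (z−y)/z: 0.6600, 0.5600; sum = 1.220000.
The income-gap ratio divides by q (the poor only): 1.220000 / 2 = 0.610.

0.610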